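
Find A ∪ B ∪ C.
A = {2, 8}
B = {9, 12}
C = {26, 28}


A ∪ B = {2, 8, 9, 12}
(A ∪ B) ∪ C = {2, 8, 9, 12, 26, 28}

A ∪ B ∪ C = {2, 8, 9, 12, 26, 28}


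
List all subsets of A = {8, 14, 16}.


|A| = 3, so |P(A)| = 2^3 = 8
Enumerate subsets by cardinality (0 to 3):
∅, {8}, {14}, {16}, {8, 14}, {8, 16}, {14, 16}, {8, 14, 16}

P(A) has 8 subsets: ∅, {8}, {14}, {16}, {8, 14}, {8, 16}, {14, 16}, {8, 14, 16}


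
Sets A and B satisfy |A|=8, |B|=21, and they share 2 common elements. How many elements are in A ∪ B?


|A ∪ B| = |A| + |B| - |A ∩ B|
= 8 + 21 - 2
= 27

|A ∪ B| = 27


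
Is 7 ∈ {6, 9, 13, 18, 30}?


A = {6, 9, 13, 18, 30}
Checking if 7 is in A
7 is not in A → False

7 ∉ A


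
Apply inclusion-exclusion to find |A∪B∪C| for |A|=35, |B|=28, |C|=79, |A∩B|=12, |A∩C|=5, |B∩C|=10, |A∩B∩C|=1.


|A∪B∪C| = |A|+|B|+|C| - |A∩B|-|A∩C|-|B∩C| + |A∩B∩C|
= 35+28+79 - 12-5-10 + 1
= 142 - 27 + 1
= 116

|A ∪ B ∪ C| = 116


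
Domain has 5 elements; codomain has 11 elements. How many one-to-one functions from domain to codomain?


An injection sends each of |A| = 5 inputs to a distinct output in B.
# injections = |B|·(|B|-1)·…·(|B|-|A|+1) = 11! / (11 - 5)!
= 11 × 10 × 9 × 8 × 7
= 55440

Number of injections = 55440


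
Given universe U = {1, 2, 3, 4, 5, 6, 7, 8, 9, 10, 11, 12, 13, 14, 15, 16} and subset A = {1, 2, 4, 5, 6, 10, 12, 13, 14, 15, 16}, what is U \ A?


Aᶜ = U \ A = elements in U but not in A
U = {1, 2, 3, 4, 5, 6, 7, 8, 9, 10, 11, 12, 13, 14, 15, 16}
A = {1, 2, 4, 5, 6, 10, 12, 13, 14, 15, 16}
Aᶜ = {3, 7, 8, 9, 11}

Aᶜ = {3, 7, 8, 9, 11}


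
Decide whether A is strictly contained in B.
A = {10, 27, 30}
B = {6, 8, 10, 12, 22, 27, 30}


A ⊂ B requires: A ⊆ B AND A ≠ B.
A ⊆ B? Yes
A = B? No
A ⊂ B: Yes (A is a proper subset of B)

Yes, A ⊂ B


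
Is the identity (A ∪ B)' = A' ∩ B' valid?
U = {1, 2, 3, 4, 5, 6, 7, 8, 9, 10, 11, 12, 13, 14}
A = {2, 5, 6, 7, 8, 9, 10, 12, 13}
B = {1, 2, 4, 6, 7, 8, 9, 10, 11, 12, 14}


LHS: A ∪ B = {1, 2, 4, 5, 6, 7, 8, 9, 10, 11, 12, 13, 14}
(A ∪ B)' = U \ (A ∪ B) = {3}
A' = {1, 3, 4, 11, 14}, B' = {3, 5, 13}
Claimed RHS: A' ∩ B' = {3}
Identity is VALID: LHS = RHS = {3} ✓

Identity is valid. (A ∪ B)' = A' ∩ B' = {3}


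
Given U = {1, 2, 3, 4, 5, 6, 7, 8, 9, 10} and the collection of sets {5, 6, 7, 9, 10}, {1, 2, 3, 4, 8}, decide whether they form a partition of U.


A partition requires: (1) non-empty parts, (2) pairwise disjoint, (3) union = U
Parts: {5, 6, 7, 9, 10}, {1, 2, 3, 4, 8}
Union of parts: {1, 2, 3, 4, 5, 6, 7, 8, 9, 10}
U = {1, 2, 3, 4, 5, 6, 7, 8, 9, 10}
All non-empty? True
Pairwise disjoint? True
Covers U? True

Yes, valid partition


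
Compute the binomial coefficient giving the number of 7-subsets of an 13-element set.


C(n,k) = n! / (k!(n-k)!)
C(13,7) = 13! / (7!6!)
= 1716

C(13,7) = 1716


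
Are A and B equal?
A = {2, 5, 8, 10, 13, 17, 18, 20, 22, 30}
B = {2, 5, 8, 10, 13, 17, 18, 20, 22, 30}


Two sets are equal iff they have exactly the same elements.
A = {2, 5, 8, 10, 13, 17, 18, 20, 22, 30}
B = {2, 5, 8, 10, 13, 17, 18, 20, 22, 30}
Same elements → A = B

Yes, A = B


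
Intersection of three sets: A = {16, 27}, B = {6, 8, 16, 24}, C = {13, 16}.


A ∩ B = {16}
(A ∩ B) ∩ C = {16}

A ∩ B ∩ C = {16}


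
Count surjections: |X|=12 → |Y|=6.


n = |X| = 12, k = |Y| = 6. Surjections via inclusion-exclusion:
S(n,k) = Σ(-1)^i × C(k,i) × (k-i)^n, i=0 to k
i=0: (-1)^0×C(6,0)×6^12 = 2176782336
i=1: (-1)^1×C(6,1)×5^12 = -1464843750
i=2: (-1)^2×C(6,2)×4^12 = 251658240
i=3: (-1)^3×C(6,3)×3^12 = -10628820
i=4: (-1)^4×C(6,4)×2^12 = 61440
i=5: (-1)^5×C(6,5)×1^12 = -6
i=6: (-1)^6×C(6,6)×0^12 = 0
Total = 953029440

Number of surjections = 953029440


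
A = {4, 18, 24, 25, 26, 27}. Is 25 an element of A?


A = {4, 18, 24, 25, 26, 27}
Checking if 25 is in A
25 is in A → True

25 ∈ A


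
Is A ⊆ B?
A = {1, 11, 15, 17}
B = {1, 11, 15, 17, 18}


A ⊆ B means every element of A is in B.
All elements of A are in B.
So A ⊆ B.

Yes, A ⊆ B


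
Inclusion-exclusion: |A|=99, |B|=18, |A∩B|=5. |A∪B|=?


|A ∪ B| = |A| + |B| - |A ∩ B|
= 99 + 18 - 5
= 112

|A ∪ B| = 112


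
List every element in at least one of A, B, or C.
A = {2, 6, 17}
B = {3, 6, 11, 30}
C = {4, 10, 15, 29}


A ∪ B = {2, 3, 6, 11, 17, 30}
(A ∪ B) ∪ C = {2, 3, 4, 6, 10, 11, 15, 17, 29, 30}

A ∪ B ∪ C = {2, 3, 4, 6, 10, 11, 15, 17, 29, 30}


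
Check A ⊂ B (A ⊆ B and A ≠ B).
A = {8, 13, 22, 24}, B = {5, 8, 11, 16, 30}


A ⊂ B requires: A ⊆ B AND A ≠ B.
A ⊆ B? No
A ⊄ B, so A is not a proper subset.

No, A is not a proper subset of B


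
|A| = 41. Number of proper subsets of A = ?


Total subsets = 2^n = 2^41 = 2199023255552
Proper subsets exclude the set itself: 2^n - 1
= 2199023255552 - 1
= 2199023255551

Number of proper subsets = 2199023255551


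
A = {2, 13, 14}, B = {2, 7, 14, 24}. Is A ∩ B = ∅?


Disjoint means A ∩ B = ∅.
A ∩ B = {2, 14}
A ∩ B ≠ ∅, so A and B are NOT disjoint.

No, A and B are not disjoint (A ∩ B = {2, 14})


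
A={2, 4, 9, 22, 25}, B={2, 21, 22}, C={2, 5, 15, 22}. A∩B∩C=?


A ∩ B = {2, 22}
(A ∩ B) ∩ C = {2, 22}

A ∩ B ∩ C = {2, 22}


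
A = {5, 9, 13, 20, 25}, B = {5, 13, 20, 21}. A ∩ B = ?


A ∩ B = elements in both A and B
A = {5, 9, 13, 20, 25}
B = {5, 13, 20, 21}
A ∩ B = {5, 13, 20}

A ∩ B = {5, 13, 20}


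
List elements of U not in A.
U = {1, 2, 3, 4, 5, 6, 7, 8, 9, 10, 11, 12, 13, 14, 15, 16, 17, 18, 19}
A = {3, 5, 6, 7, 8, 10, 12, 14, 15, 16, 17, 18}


Aᶜ = U \ A = elements in U but not in A
U = {1, 2, 3, 4, 5, 6, 7, 8, 9, 10, 11, 12, 13, 14, 15, 16, 17, 18, 19}
A = {3, 5, 6, 7, 8, 10, 12, 14, 15, 16, 17, 18}
Aᶜ = {1, 2, 4, 9, 11, 13, 19}

Aᶜ = {1, 2, 4, 9, 11, 13, 19}


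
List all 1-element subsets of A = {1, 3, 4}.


|A| = 3, so A has C(3,1) = 3 subsets of size 1.
Enumerate by choosing 1 elements from A at a time:
{1}, {3}, {4}

1-element subsets (3 total): {1}, {3}, {4}


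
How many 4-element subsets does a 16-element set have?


C(n,k) = n! / (k!(n-k)!)
C(16,4) = 16! / (4!12!)
= 1820

C(16,4) = 1820


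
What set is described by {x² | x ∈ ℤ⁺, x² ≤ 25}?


Checking each candidate:
Condition: positive perfect squares ≤ 25
Result = {1, 4, 9, 16, 25}

{1, 4, 9, 16, 25}


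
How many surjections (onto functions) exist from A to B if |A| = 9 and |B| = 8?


n = |A| = 9, k = |B| = 8. Surjections via inclusion-exclusion:
S(n,k) = Σ(-1)^i × C(k,i) × (k-i)^n, i=0 to k
i=0: (-1)^0×C(8,0)×8^9 = 134217728
i=1: (-1)^1×C(8,1)×7^9 = -322828856
i=2: (-1)^2×C(8,2)×6^9 = 282175488
i=3: (-1)^3×C(8,3)×5^9 = -109375000
i=4: (-1)^4×C(8,4)×4^9 = 18350080
i=5: (-1)^5×C(8,5)×3^9 = -1102248
i=6: (-1)^6×C(8,6)×2^9 = 14336
i=7: (-1)^7×C(8,7)×1^9 = -8
i=8: (-1)^8×C(8,8)×0^9 = 0
Total = 1451520

Number of surjections = 1451520


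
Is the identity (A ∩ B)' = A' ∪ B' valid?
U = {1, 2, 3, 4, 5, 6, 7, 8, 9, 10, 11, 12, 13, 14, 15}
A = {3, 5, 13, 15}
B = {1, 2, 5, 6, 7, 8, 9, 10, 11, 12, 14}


LHS: A ∩ B = {5}
(A ∩ B)' = U \ (A ∩ B) = {1, 2, 3, 4, 6, 7, 8, 9, 10, 11, 12, 13, 14, 15}
A' = {1, 2, 4, 6, 7, 8, 9, 10, 11, 12, 14}, B' = {3, 4, 13, 15}
Claimed RHS: A' ∪ B' = {1, 2, 3, 4, 6, 7, 8, 9, 10, 11, 12, 13, 14, 15}
Identity is VALID: LHS = RHS = {1, 2, 3, 4, 6, 7, 8, 9, 10, 11, 12, 13, 14, 15} ✓

Identity is valid. (A ∩ B)' = A' ∪ B' = {1, 2, 3, 4, 6, 7, 8, 9, 10, 11, 12, 13, 14, 15}


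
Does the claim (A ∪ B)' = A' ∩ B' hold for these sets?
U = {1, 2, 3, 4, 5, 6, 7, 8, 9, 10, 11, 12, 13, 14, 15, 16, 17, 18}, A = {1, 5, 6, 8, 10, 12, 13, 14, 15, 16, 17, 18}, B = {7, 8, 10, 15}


LHS: A ∪ B = {1, 5, 6, 7, 8, 10, 12, 13, 14, 15, 16, 17, 18}
(A ∪ B)' = U \ (A ∪ B) = {2, 3, 4, 9, 11}
A' = {2, 3, 4, 7, 9, 11}, B' = {1, 2, 3, 4, 5, 6, 9, 11, 12, 13, 14, 16, 17, 18}
Claimed RHS: A' ∩ B' = {2, 3, 4, 9, 11}
Identity is VALID: LHS = RHS = {2, 3, 4, 9, 11} ✓

Identity is valid. (A ∪ B)' = A' ∩ B' = {2, 3, 4, 9, 11}


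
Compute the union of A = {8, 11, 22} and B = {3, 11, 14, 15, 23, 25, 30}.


A ∪ B = all elements in A or B (or both)
A = {8, 11, 22}
B = {3, 11, 14, 15, 23, 25, 30}
A ∪ B = {3, 8, 11, 14, 15, 22, 23, 25, 30}

A ∪ B = {3, 8, 11, 14, 15, 22, 23, 25, 30}


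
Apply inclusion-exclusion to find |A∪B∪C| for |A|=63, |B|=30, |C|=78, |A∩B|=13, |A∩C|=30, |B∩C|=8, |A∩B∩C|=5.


|A∪B∪C| = |A|+|B|+|C| - |A∩B|-|A∩C|-|B∩C| + |A∩B∩C|
= 63+30+78 - 13-30-8 + 5
= 171 - 51 + 5
= 125

|A ∪ B ∪ C| = 125


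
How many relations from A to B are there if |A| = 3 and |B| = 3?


A relation from A to B is any subset of A × B.
|A × B| = 3 × 3 = 9
# relations = 2^|A × B| = 2^9 = 512

Number of relations = 512


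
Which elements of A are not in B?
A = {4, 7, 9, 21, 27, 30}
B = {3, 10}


A \ B = elements in A but not in B
A = {4, 7, 9, 21, 27, 30}
B = {3, 10}
Remove from A any elements in B
A \ B = {4, 7, 9, 21, 27, 30}

A \ B = {4, 7, 9, 21, 27, 30}


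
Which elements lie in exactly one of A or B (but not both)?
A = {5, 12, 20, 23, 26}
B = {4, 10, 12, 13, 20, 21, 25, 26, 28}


A △ B = (A \ B) ∪ (B \ A) = elements in exactly one of A or B
A \ B = {5, 23}
B \ A = {4, 10, 13, 21, 25, 28}
A △ B = {4, 5, 10, 13, 21, 23, 25, 28}

A △ B = {4, 5, 10, 13, 21, 23, 25, 28}


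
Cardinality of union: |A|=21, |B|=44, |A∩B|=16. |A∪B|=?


|A ∪ B| = |A| + |B| - |A ∩ B|
= 21 + 44 - 16
= 49

|A ∪ B| = 49


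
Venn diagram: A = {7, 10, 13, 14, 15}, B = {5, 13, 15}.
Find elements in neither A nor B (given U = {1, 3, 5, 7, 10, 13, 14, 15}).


A = {7, 10, 13, 14, 15}
B = {5, 13, 15}
Region: in neither A nor B (given U = {1, 3, 5, 7, 10, 13, 14, 15})
Elements: {1, 3}

Elements in neither A nor B (given U = {1, 3, 5, 7, 10, 13, 14, 15}): {1, 3}


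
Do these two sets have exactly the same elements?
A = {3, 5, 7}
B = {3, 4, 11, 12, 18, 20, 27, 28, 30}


Two sets are equal iff they have exactly the same elements.
A = {3, 5, 7}
B = {3, 4, 11, 12, 18, 20, 27, 28, 30}
Differences: {4, 5, 7, 11, 12, 18, 20, 27, 28, 30}
A ≠ B

No, A ≠ B


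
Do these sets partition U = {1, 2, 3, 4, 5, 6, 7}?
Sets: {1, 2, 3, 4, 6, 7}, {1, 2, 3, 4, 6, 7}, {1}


A partition requires: (1) non-empty parts, (2) pairwise disjoint, (3) union = U
Parts: {1, 2, 3, 4, 6, 7}, {1, 2, 3, 4, 6, 7}, {1}
Union of parts: {1, 2, 3, 4, 6, 7}
U = {1, 2, 3, 4, 5, 6, 7}
All non-empty? True
Pairwise disjoint? False
Covers U? False

No, not a valid partition


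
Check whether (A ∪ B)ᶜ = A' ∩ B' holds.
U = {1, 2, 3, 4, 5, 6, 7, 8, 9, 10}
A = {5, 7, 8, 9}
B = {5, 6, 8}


LHS: A ∪ B = {5, 6, 7, 8, 9}
(A ∪ B)' = U \ (A ∪ B) = {1, 2, 3, 4, 10}
A' = {1, 2, 3, 4, 6, 10}, B' = {1, 2, 3, 4, 7, 9, 10}
Claimed RHS: A' ∩ B' = {1, 2, 3, 4, 10}
Identity is VALID: LHS = RHS = {1, 2, 3, 4, 10} ✓

Identity is valid. (A ∪ B)' = A' ∩ B' = {1, 2, 3, 4, 10}


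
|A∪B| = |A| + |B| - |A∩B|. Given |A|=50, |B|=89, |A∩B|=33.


|A ∪ B| = |A| + |B| - |A ∩ B|
= 50 + 89 - 33
= 106

|A ∪ B| = 106


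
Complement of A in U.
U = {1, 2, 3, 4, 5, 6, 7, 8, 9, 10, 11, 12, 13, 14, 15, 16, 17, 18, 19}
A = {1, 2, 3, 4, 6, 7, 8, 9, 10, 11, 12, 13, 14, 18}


Aᶜ = U \ A = elements in U but not in A
U = {1, 2, 3, 4, 5, 6, 7, 8, 9, 10, 11, 12, 13, 14, 15, 16, 17, 18, 19}
A = {1, 2, 3, 4, 6, 7, 8, 9, 10, 11, 12, 13, 14, 18}
Aᶜ = {5, 15, 16, 17, 19}

Aᶜ = {5, 15, 16, 17, 19}


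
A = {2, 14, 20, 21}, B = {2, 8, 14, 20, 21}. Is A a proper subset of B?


A ⊂ B requires: A ⊆ B AND A ≠ B.
A ⊆ B? Yes
A = B? No
A ⊂ B: Yes (A is a proper subset of B)

Yes, A ⊂ B


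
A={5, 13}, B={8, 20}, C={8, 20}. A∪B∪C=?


A ∪ B = {5, 8, 13, 20}
(A ∪ B) ∪ C = {5, 8, 13, 20}

A ∪ B ∪ C = {5, 8, 13, 20}


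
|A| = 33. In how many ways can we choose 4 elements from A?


C(n,k) = n! / (k!(n-k)!)
C(33,4) = 33! / (4!29!)
= 40920

C(33,4) = 40920


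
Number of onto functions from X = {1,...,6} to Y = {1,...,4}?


n = |X| = 6, k = |Y| = 4. Surjections via inclusion-exclusion:
S(n,k) = Σ(-1)^i × C(k,i) × (k-i)^n, i=0 to k
i=0: (-1)^0×C(4,0)×4^6 = 4096
i=1: (-1)^1×C(4,1)×3^6 = -2916
i=2: (-1)^2×C(4,2)×2^6 = 384
i=3: (-1)^3×C(4,3)×1^6 = -4
i=4: (-1)^4×C(4,4)×0^6 = 0
Total = 1560

Number of surjections = 1560


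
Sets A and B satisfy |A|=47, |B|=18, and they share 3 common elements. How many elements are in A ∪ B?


|A ∪ B| = |A| + |B| - |A ∩ B|
= 47 + 18 - 3
= 62

|A ∪ B| = 62


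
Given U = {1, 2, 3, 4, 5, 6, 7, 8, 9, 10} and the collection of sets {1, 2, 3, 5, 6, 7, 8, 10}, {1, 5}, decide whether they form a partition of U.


A partition requires: (1) non-empty parts, (2) pairwise disjoint, (3) union = U
Parts: {1, 2, 3, 5, 6, 7, 8, 10}, {1, 5}
Union of parts: {1, 2, 3, 5, 6, 7, 8, 10}
U = {1, 2, 3, 4, 5, 6, 7, 8, 9, 10}
All non-empty? True
Pairwise disjoint? False
Covers U? False

No, not a valid partition


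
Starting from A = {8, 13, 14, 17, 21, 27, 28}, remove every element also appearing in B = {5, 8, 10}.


A \ B = elements in A but not in B
A = {8, 13, 14, 17, 21, 27, 28}
B = {5, 8, 10}
Remove from A any elements in B
A \ B = {13, 14, 17, 21, 27, 28}

A \ B = {13, 14, 17, 21, 27, 28}


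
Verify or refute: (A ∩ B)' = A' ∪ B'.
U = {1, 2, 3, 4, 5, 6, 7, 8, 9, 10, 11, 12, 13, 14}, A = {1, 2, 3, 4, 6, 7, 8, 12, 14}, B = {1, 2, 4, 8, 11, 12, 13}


LHS: A ∩ B = {1, 2, 4, 8, 12}
(A ∩ B)' = U \ (A ∩ B) = {3, 5, 6, 7, 9, 10, 11, 13, 14}
A' = {5, 9, 10, 11, 13}, B' = {3, 5, 6, 7, 9, 10, 14}
Claimed RHS: A' ∪ B' = {3, 5, 6, 7, 9, 10, 11, 13, 14}
Identity is VALID: LHS = RHS = {3, 5, 6, 7, 9, 10, 11, 13, 14} ✓

Identity is valid. (A ∩ B)' = A' ∪ B' = {3, 5, 6, 7, 9, 10, 11, 13, 14}


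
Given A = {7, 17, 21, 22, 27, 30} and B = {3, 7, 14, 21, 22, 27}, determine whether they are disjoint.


Disjoint means A ∩ B = ∅.
A ∩ B = {7, 21, 22, 27}
A ∩ B ≠ ∅, so A and B are NOT disjoint.

No, A and B are not disjoint (A ∩ B = {7, 21, 22, 27})


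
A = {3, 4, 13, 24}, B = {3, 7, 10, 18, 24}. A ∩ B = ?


A ∩ B = elements in both A and B
A = {3, 4, 13, 24}
B = {3, 7, 10, 18, 24}
A ∩ B = {3, 24}

A ∩ B = {3, 24}


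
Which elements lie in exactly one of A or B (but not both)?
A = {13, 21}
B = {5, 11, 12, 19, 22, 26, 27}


A △ B = (A \ B) ∪ (B \ A) = elements in exactly one of A or B
A \ B = {13, 21}
B \ A = {5, 11, 12, 19, 22, 26, 27}
A △ B = {5, 11, 12, 13, 19, 21, 22, 26, 27}

A △ B = {5, 11, 12, 13, 19, 21, 22, 26, 27}


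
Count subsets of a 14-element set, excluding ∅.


Total subsets = 2^n = 2^14 = 16384
Non-empty subsets exclude the empty set: 2^n - 1
= 16384 - 1
= 16383

Number of non-empty subsets = 16383


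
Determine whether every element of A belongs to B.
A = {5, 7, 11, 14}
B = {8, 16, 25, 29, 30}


A ⊆ B means every element of A is in B.
Elements in A not in B: {5, 7, 11, 14}
So A ⊄ B.

No, A ⊄ B


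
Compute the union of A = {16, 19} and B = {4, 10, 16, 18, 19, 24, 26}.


A ∪ B = all elements in A or B (or both)
A = {16, 19}
B = {4, 10, 16, 18, 19, 24, 26}
A ∪ B = {4, 10, 16, 18, 19, 24, 26}

A ∪ B = {4, 10, 16, 18, 19, 24, 26}


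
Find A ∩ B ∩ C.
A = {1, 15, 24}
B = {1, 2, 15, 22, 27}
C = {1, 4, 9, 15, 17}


A ∩ B = {1, 15}
(A ∩ B) ∩ C = {1, 15}

A ∩ B ∩ C = {1, 15}


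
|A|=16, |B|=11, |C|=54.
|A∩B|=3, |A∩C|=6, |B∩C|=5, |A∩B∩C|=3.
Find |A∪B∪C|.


|A∪B∪C| = |A|+|B|+|C| - |A∩B|-|A∩C|-|B∩C| + |A∩B∩C|
= 16+11+54 - 3-6-5 + 3
= 81 - 14 + 3
= 70

|A ∪ B ∪ C| = 70


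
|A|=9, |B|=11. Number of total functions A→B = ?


Each of |A| = 9 inputs maps to any of |B| = 11 outputs.
# functions = |B|^|A| = 11^9
= 2357947691

Number of functions = 2357947691


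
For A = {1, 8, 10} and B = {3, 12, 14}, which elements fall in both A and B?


A = {1, 8, 10}
B = {3, 12, 14}
Region: in both A and B
Elements: ∅

Elements in both A and B: ∅


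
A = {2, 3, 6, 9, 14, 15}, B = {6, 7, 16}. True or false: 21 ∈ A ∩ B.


A = {2, 3, 6, 9, 14, 15}, B = {6, 7, 16}
A ∩ B = elements in both A and B
A ∩ B = {6}
Checking if 21 ∈ A ∩ B
21 is not in A ∩ B → False

21 ∉ A ∩ B


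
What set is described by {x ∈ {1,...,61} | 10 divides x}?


Checking each candidate:
Condition: multiples of 10 in {1,...,61}
Result = {10, 20, 30, 40, 50, 60}

{10, 20, 30, 40, 50, 60}


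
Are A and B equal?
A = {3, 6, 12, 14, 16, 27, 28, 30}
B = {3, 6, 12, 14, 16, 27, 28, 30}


Two sets are equal iff they have exactly the same elements.
A = {3, 6, 12, 14, 16, 27, 28, 30}
B = {3, 6, 12, 14, 16, 27, 28, 30}
Same elements → A = B

Yes, A = B


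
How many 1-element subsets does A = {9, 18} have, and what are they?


|A| = 2, so A has C(2,1) = 2 subsets of size 1.
Enumerate by choosing 1 elements from A at a time:
{9}, {18}

1-element subsets (2 total): {9}, {18}


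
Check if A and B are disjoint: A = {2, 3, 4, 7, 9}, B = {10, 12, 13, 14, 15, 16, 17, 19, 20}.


Disjoint means A ∩ B = ∅.
A ∩ B = ∅
A ∩ B = ∅, so A and B are disjoint.

Yes, A and B are disjoint


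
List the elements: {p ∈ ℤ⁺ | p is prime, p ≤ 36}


Checking each candidate:
Condition: primes ≤ 36
Result = {2, 3, 5, 7, 11, 13, 17, 19, 23, 29, 31}

{2, 3, 5, 7, 11, 13, 17, 19, 23, 29, 31}


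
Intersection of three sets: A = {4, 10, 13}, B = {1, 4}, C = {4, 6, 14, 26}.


A ∩ B = {4}
(A ∩ B) ∩ C = {4}

A ∩ B ∩ C = {4}


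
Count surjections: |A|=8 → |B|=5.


n = |A| = 8, k = |B| = 5. Surjections via inclusion-exclusion:
S(n,k) = Σ(-1)^i × C(k,i) × (k-i)^n, i=0 to k
i=0: (-1)^0×C(5,0)×5^8 = 390625
i=1: (-1)^1×C(5,1)×4^8 = -327680
i=2: (-1)^2×C(5,2)×3^8 = 65610
i=3: (-1)^3×C(5,3)×2^8 = -2560
i=4: (-1)^4×C(5,4)×1^8 = 5
i=5: (-1)^5×C(5,5)×0^8 = 0
Total = 126000

Number of surjections = 126000


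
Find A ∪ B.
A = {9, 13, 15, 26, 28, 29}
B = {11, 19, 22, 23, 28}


A ∪ B = all elements in A or B (or both)
A = {9, 13, 15, 26, 28, 29}
B = {11, 19, 22, 23, 28}
A ∪ B = {9, 11, 13, 15, 19, 22, 23, 26, 28, 29}

A ∪ B = {9, 11, 13, 15, 19, 22, 23, 26, 28, 29}


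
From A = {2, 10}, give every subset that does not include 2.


A subset of A that omits 2 is a subset of A \ {2}, so there are 2^(n-1) = 2^1 = 2 of them.
Subsets excluding 2: ∅, {10}

Subsets excluding 2 (2 total): ∅, {10}


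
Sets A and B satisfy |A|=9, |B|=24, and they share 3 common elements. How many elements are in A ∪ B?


|A ∪ B| = |A| + |B| - |A ∩ B|
= 9 + 24 - 3
= 30

|A ∪ B| = 30


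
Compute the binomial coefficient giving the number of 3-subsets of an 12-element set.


C(n,k) = n! / (k!(n-k)!)
C(12,3) = 12! / (3!9!)
= 220

C(12,3) = 220


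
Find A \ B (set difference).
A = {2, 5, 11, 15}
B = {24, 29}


A \ B = elements in A but not in B
A = {2, 5, 11, 15}
B = {24, 29}
Remove from A any elements in B
A \ B = {2, 5, 11, 15}

A \ B = {2, 5, 11, 15}


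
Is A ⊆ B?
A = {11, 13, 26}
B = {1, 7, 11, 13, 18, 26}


A ⊆ B means every element of A is in B.
All elements of A are in B.
So A ⊆ B.

Yes, A ⊆ B


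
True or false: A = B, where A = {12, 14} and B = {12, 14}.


Two sets are equal iff they have exactly the same elements.
A = {12, 14}
B = {12, 14}
Same elements → A = B

Yes, A = B


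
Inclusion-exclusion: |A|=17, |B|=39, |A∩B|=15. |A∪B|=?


|A ∪ B| = |A| + |B| - |A ∩ B|
= 17 + 39 - 15
= 41

|A ∪ B| = 41


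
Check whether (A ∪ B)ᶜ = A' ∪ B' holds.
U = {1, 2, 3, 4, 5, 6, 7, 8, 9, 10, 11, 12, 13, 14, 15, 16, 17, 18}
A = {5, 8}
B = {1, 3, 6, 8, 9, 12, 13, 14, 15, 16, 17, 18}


LHS: A ∪ B = {1, 3, 5, 6, 8, 9, 12, 13, 14, 15, 16, 17, 18}
(A ∪ B)' = U \ (A ∪ B) = {2, 4, 7, 10, 11}
A' = {1, 2, 3, 4, 6, 7, 9, 10, 11, 12, 13, 14, 15, 16, 17, 18}, B' = {2, 4, 5, 7, 10, 11}
Claimed RHS: A' ∪ B' = {1, 2, 3, 4, 5, 6, 7, 9, 10, 11, 12, 13, 14, 15, 16, 17, 18}
Identity is INVALID: LHS = {2, 4, 7, 10, 11} but the RHS claimed here equals {1, 2, 3, 4, 5, 6, 7, 9, 10, 11, 12, 13, 14, 15, 16, 17, 18}. The correct form is (A ∪ B)' = A' ∩ B'.

Identity is invalid: (A ∪ B)' = {2, 4, 7, 10, 11} but A' ∪ B' = {1, 2, 3, 4, 5, 6, 7, 9, 10, 11, 12, 13, 14, 15, 16, 17, 18}. The correct De Morgan law is (A ∪ B)' = A' ∩ B'.


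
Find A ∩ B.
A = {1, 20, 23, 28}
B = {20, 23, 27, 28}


A ∩ B = elements in both A and B
A = {1, 20, 23, 28}
B = {20, 23, 27, 28}
A ∩ B = {20, 23, 28}

A ∩ B = {20, 23, 28}


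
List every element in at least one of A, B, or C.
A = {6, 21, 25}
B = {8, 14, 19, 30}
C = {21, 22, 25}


A ∪ B = {6, 8, 14, 19, 21, 25, 30}
(A ∪ B) ∪ C = {6, 8, 14, 19, 21, 22, 25, 30}

A ∪ B ∪ C = {6, 8, 14, 19, 21, 22, 25, 30}


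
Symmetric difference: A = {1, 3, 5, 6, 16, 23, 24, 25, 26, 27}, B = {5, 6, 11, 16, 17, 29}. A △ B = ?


A △ B = (A \ B) ∪ (B \ A) = elements in exactly one of A or B
A \ B = {1, 3, 23, 24, 25, 26, 27}
B \ A = {11, 17, 29}
A △ B = {1, 3, 11, 17, 23, 24, 25, 26, 27, 29}

A △ B = {1, 3, 11, 17, 23, 24, 25, 26, 27, 29}


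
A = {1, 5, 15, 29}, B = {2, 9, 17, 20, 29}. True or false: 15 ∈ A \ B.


A = {1, 5, 15, 29}, B = {2, 9, 17, 20, 29}
A \ B = elements in A but not in B
A \ B = {1, 5, 15}
Checking if 15 ∈ A \ B
15 is in A \ B → True

15 ∈ A \ B


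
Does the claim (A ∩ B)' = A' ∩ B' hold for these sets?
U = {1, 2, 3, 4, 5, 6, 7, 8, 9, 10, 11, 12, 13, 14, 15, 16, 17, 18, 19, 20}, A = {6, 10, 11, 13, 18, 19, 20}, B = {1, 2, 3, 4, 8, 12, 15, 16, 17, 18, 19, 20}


LHS: A ∩ B = {18, 19, 20}
(A ∩ B)' = U \ (A ∩ B) = {1, 2, 3, 4, 5, 6, 7, 8, 9, 10, 11, 12, 13, 14, 15, 16, 17}
A' = {1, 2, 3, 4, 5, 7, 8, 9, 12, 14, 15, 16, 17}, B' = {5, 6, 7, 9, 10, 11, 13, 14}
Claimed RHS: A' ∩ B' = {5, 7, 9, 14}
Identity is INVALID: LHS = {1, 2, 3, 4, 5, 6, 7, 8, 9, 10, 11, 12, 13, 14, 15, 16, 17} but the RHS claimed here equals {5, 7, 9, 14}. The correct form is (A ∩ B)' = A' ∪ B'.

Identity is invalid: (A ∩ B)' = {1, 2, 3, 4, 5, 6, 7, 8, 9, 10, 11, 12, 13, 14, 15, 16, 17} but A' ∩ B' = {5, 7, 9, 14}. The correct De Morgan law is (A ∩ B)' = A' ∪ B'.


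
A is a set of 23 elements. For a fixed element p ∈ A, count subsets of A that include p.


Subsets of A containing p correspond to subsets of A \ {p}, which has 22 elements.
Count = 2^(n-1) = 2^22
= 4194304

Number of subsets containing p = 4194304


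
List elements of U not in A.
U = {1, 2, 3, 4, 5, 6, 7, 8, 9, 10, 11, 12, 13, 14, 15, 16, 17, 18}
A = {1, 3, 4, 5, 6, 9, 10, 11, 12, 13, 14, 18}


Aᶜ = U \ A = elements in U but not in A
U = {1, 2, 3, 4, 5, 6, 7, 8, 9, 10, 11, 12, 13, 14, 15, 16, 17, 18}
A = {1, 3, 4, 5, 6, 9, 10, 11, 12, 13, 14, 18}
Aᶜ = {2, 7, 8, 15, 16, 17}

Aᶜ = {2, 7, 8, 15, 16, 17}


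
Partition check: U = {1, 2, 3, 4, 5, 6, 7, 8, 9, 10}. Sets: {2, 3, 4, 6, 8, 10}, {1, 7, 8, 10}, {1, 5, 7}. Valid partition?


A partition requires: (1) non-empty parts, (2) pairwise disjoint, (3) union = U
Parts: {2, 3, 4, 6, 8, 10}, {1, 7, 8, 10}, {1, 5, 7}
Union of parts: {1, 2, 3, 4, 5, 6, 7, 8, 10}
U = {1, 2, 3, 4, 5, 6, 7, 8, 9, 10}
All non-empty? True
Pairwise disjoint? False
Covers U? False

No, not a valid partition


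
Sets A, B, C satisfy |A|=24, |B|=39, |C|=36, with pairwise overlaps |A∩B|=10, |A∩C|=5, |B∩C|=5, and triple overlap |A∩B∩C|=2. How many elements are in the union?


|A∪B∪C| = |A|+|B|+|C| - |A∩B|-|A∩C|-|B∩C| + |A∩B∩C|
= 24+39+36 - 10-5-5 + 2
= 99 - 20 + 2
= 81

|A ∪ B ∪ C| = 81


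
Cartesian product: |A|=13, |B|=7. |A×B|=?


|A × B| = |A| × |B|
= 13 × 7
= 91

|A × B| = 91


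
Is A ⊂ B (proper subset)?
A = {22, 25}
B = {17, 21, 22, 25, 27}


A ⊂ B requires: A ⊆ B AND A ≠ B.
A ⊆ B? Yes
A = B? No
A ⊂ B: Yes (A is a proper subset of B)

Yes, A ⊂ B


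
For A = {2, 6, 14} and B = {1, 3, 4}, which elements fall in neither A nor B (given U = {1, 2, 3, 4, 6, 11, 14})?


A = {2, 6, 14}
B = {1, 3, 4}
Region: in neither A nor B (given U = {1, 2, 3, 4, 6, 11, 14})
Elements: {11}

Elements in neither A nor B (given U = {1, 2, 3, 4, 6, 11, 14}): {11}


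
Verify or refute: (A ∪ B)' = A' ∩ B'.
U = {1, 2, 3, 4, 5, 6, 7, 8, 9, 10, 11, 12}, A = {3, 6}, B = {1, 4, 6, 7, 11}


LHS: A ∪ B = {1, 3, 4, 6, 7, 11}
(A ∪ B)' = U \ (A ∪ B) = {2, 5, 8, 9, 10, 12}
A' = {1, 2, 4, 5, 7, 8, 9, 10, 11, 12}, B' = {2, 3, 5, 8, 9, 10, 12}
Claimed RHS: A' ∩ B' = {2, 5, 8, 9, 10, 12}
Identity is VALID: LHS = RHS = {2, 5, 8, 9, 10, 12} ✓

Identity is valid. (A ∪ B)' = A' ∩ B' = {2, 5, 8, 9, 10, 12}


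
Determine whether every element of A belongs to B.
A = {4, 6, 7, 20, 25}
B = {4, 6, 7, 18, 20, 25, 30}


A ⊆ B means every element of A is in B.
All elements of A are in B.
So A ⊆ B.

Yes, A ⊆ B


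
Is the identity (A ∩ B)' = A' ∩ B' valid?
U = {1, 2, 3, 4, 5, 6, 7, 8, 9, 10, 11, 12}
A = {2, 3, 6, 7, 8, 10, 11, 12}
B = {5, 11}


LHS: A ∩ B = {11}
(A ∩ B)' = U \ (A ∩ B) = {1, 2, 3, 4, 5, 6, 7, 8, 9, 10, 12}
A' = {1, 4, 5, 9}, B' = {1, 2, 3, 4, 6, 7, 8, 9, 10, 12}
Claimed RHS: A' ∩ B' = {1, 4, 9}
Identity is INVALID: LHS = {1, 2, 3, 4, 5, 6, 7, 8, 9, 10, 12} but the RHS claimed here equals {1, 4, 9}. The correct form is (A ∩ B)' = A' ∪ B'.

Identity is invalid: (A ∩ B)' = {1, 2, 3, 4, 5, 6, 7, 8, 9, 10, 12} but A' ∩ B' = {1, 4, 9}. The correct De Morgan law is (A ∩ B)' = A' ∪ B'.


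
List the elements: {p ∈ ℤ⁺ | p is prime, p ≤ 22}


Checking each candidate:
Condition: primes ≤ 22
Result = {2, 3, 5, 7, 11, 13, 17, 19}

{2, 3, 5, 7, 11, 13, 17, 19}


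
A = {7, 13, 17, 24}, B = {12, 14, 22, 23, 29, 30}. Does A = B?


Two sets are equal iff they have exactly the same elements.
A = {7, 13, 17, 24}
B = {12, 14, 22, 23, 29, 30}
Differences: {7, 12, 13, 14, 17, 22, 23, 24, 29, 30}
A ≠ B

No, A ≠ B


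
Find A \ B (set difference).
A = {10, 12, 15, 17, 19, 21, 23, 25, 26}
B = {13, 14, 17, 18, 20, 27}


A \ B = elements in A but not in B
A = {10, 12, 15, 17, 19, 21, 23, 25, 26}
B = {13, 14, 17, 18, 20, 27}
Remove from A any elements in B
A \ B = {10, 12, 15, 19, 21, 23, 25, 26}

A \ B = {10, 12, 15, 19, 21, 23, 25, 26}


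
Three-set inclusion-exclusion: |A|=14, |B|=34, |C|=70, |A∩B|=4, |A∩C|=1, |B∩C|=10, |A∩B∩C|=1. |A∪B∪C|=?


|A∪B∪C| = |A|+|B|+|C| - |A∩B|-|A∩C|-|B∩C| + |A∩B∩C|
= 14+34+70 - 4-1-10 + 1
= 118 - 15 + 1
= 104

|A ∪ B ∪ C| = 104


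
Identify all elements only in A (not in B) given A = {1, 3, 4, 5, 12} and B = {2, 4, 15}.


A = {1, 3, 4, 5, 12}
B = {2, 4, 15}
Region: only in A (not in B)
Elements: {1, 3, 5, 12}

Elements only in A (not in B): {1, 3, 5, 12}


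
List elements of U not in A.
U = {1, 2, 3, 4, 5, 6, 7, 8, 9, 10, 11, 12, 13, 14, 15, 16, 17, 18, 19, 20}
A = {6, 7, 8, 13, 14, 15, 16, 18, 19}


Aᶜ = U \ A = elements in U but not in A
U = {1, 2, 3, 4, 5, 6, 7, 8, 9, 10, 11, 12, 13, 14, 15, 16, 17, 18, 19, 20}
A = {6, 7, 8, 13, 14, 15, 16, 18, 19}
Aᶜ = {1, 2, 3, 4, 5, 9, 10, 11, 12, 17, 20}

Aᶜ = {1, 2, 3, 4, 5, 9, 10, 11, 12, 17, 20}


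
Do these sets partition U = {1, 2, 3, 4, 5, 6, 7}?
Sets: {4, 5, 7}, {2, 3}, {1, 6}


A partition requires: (1) non-empty parts, (2) pairwise disjoint, (3) union = U
Parts: {4, 5, 7}, {2, 3}, {1, 6}
Union of parts: {1, 2, 3, 4, 5, 6, 7}
U = {1, 2, 3, 4, 5, 6, 7}
All non-empty? True
Pairwise disjoint? True
Covers U? True

Yes, valid partition


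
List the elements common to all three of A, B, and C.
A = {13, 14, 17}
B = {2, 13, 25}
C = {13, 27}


A ∩ B = {13}
(A ∩ B) ∩ C = {13}

A ∩ B ∩ C = {13}


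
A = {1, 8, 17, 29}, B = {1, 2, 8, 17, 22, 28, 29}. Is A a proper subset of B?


A ⊂ B requires: A ⊆ B AND A ≠ B.
A ⊆ B? Yes
A = B? No
A ⊂ B: Yes (A is a proper subset of B)

Yes, A ⊂ B


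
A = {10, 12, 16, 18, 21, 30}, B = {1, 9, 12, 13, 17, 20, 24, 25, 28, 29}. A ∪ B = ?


A ∪ B = all elements in A or B (or both)
A = {10, 12, 16, 18, 21, 30}
B = {1, 9, 12, 13, 17, 20, 24, 25, 28, 29}
A ∪ B = {1, 9, 10, 12, 13, 16, 17, 18, 20, 21, 24, 25, 28, 29, 30}

A ∪ B = {1, 9, 10, 12, 13, 16, 17, 18, 20, 21, 24, 25, 28, 29, 30}


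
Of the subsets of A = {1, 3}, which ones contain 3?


A subset of A contains 3 iff the remaining 1 elements form any subset of A \ {3}.
Count: 2^(n-1) = 2^1 = 2
Subsets containing 3: {3}, {1, 3}

Subsets containing 3 (2 total): {3}, {1, 3}


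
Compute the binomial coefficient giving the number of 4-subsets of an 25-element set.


C(n,k) = n! / (k!(n-k)!)
C(25,4) = 25! / (4!21!)
= 12650

C(25,4) = 12650


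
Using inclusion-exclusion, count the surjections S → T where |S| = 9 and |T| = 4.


n = |S| = 9, k = |T| = 4. Surjections via inclusion-exclusion:
S(n,k) = Σ(-1)^i × C(k,i) × (k-i)^n, i=0 to k
i=0: (-1)^0×C(4,0)×4^9 = 262144
i=1: (-1)^1×C(4,1)×3^9 = -78732
i=2: (-1)^2×C(4,2)×2^9 = 3072
i=3: (-1)^3×C(4,3)×1^9 = -4
i=4: (-1)^4×C(4,4)×0^9 = 0
Total = 186480

Number of surjections = 186480


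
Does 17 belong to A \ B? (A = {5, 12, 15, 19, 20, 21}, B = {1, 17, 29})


A = {5, 12, 15, 19, 20, 21}, B = {1, 17, 29}
A \ B = elements in A but not in B
A \ B = {5, 12, 15, 19, 20, 21}
Checking if 17 ∈ A \ B
17 is not in A \ B → False

17 ∉ A \ B


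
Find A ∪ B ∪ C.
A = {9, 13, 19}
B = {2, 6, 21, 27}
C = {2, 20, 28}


A ∪ B = {2, 6, 9, 13, 19, 21, 27}
(A ∪ B) ∪ C = {2, 6, 9, 13, 19, 20, 21, 27, 28}

A ∪ B ∪ C = {2, 6, 9, 13, 19, 20, 21, 27, 28}


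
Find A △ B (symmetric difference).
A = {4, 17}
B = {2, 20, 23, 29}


A △ B = (A \ B) ∪ (B \ A) = elements in exactly one of A or B
A \ B = {4, 17}
B \ A = {2, 20, 23, 29}
A △ B = {2, 4, 17, 20, 23, 29}

A △ B = {2, 4, 17, 20, 23, 29}


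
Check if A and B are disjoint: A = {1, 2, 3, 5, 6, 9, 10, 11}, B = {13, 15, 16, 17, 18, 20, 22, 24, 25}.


Disjoint means A ∩ B = ∅.
A ∩ B = ∅
A ∩ B = ∅, so A and B are disjoint.

Yes, A and B are disjoint


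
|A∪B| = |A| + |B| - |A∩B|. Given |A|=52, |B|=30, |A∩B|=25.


|A ∪ B| = |A| + |B| - |A ∩ B|
= 52 + 30 - 25
= 57

|A ∪ B| = 57


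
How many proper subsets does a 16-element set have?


Total subsets = 2^n = 2^16 = 65536
Proper subsets exclude the set itself: 2^n - 1
= 65536 - 1
= 65535

Number of proper subsets = 65535


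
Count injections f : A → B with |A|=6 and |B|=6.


An injection sends each of |A| = 6 inputs to a distinct output in B.
# injections = |B|·(|B|-1)·…·(|B|-|A|+1) = 6! / (6 - 6)!
= 6 × 5 × 4 × 3 × 2 × 1
= 720

Number of injections = 720


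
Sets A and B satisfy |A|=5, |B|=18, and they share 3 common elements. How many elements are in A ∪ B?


|A ∪ B| = |A| + |B| - |A ∩ B|
= 5 + 18 - 3
= 20

|A ∪ B| = 20


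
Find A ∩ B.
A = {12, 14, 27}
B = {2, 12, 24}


A ∩ B = elements in both A and B
A = {12, 14, 27}
B = {2, 12, 24}
A ∩ B = {12}

A ∩ B = {12}


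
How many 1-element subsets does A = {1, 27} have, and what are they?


|A| = 2, so A has C(2,1) = 2 subsets of size 1.
Enumerate by choosing 1 elements from A at a time:
{1}, {27}

1-element subsets (2 total): {1}, {27}


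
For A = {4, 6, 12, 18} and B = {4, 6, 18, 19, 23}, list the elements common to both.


A ∩ B = elements in both A and B
A = {4, 6, 12, 18}
B = {4, 6, 18, 19, 23}
A ∩ B = {4, 6, 18}

A ∩ B = {4, 6, 18}


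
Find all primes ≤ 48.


Checking each candidate:
Condition: primes ≤ 48
Result = {2, 3, 5, 7, 11, 13, 17, 19, 23, 29, 31, 37, 41, 43, 47}

{2, 3, 5, 7, 11, 13, 17, 19, 23, 29, 31, 37, 41, 43, 47}


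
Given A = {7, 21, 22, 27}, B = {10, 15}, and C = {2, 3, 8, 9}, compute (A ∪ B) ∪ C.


A ∪ B = {7, 10, 15, 21, 22, 27}
(A ∪ B) ∪ C = {2, 3, 7, 8, 9, 10, 15, 21, 22, 27}

A ∪ B ∪ C = {2, 3, 7, 8, 9, 10, 15, 21, 22, 27}


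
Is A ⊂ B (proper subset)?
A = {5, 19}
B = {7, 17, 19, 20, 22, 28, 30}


A ⊂ B requires: A ⊆ B AND A ≠ B.
A ⊆ B? No
A ⊄ B, so A is not a proper subset.

No, A is not a proper subset of B


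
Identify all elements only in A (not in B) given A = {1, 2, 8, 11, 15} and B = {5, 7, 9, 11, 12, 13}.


A = {1, 2, 8, 11, 15}
B = {5, 7, 9, 11, 12, 13}
Region: only in A (not in B)
Elements: {1, 2, 8, 15}

Elements only in A (not in B): {1, 2, 8, 15}


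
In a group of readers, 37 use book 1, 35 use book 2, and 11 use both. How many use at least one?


|A ∪ B| = |A| + |B| - |A ∩ B|
= 37 + 35 - 11
= 61

|A ∪ B| = 61


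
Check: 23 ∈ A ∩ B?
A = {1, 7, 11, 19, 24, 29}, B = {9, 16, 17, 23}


A = {1, 7, 11, 19, 24, 29}, B = {9, 16, 17, 23}
A ∩ B = elements in both A and B
A ∩ B = ∅
Checking if 23 ∈ A ∩ B
23 is not in A ∩ B → False

23 ∉ A ∩ B


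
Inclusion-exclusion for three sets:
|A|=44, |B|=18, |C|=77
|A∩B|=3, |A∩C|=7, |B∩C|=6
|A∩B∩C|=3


|A∪B∪C| = |A|+|B|+|C| - |A∩B|-|A∩C|-|B∩C| + |A∩B∩C|
= 44+18+77 - 3-7-6 + 3
= 139 - 16 + 3
= 126

|A ∪ B ∪ C| = 126


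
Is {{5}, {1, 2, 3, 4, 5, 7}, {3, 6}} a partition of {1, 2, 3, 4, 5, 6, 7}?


A partition requires: (1) non-empty parts, (2) pairwise disjoint, (3) union = U
Parts: {5}, {1, 2, 3, 4, 5, 7}, {3, 6}
Union of parts: {1, 2, 3, 4, 5, 6, 7}
U = {1, 2, 3, 4, 5, 6, 7}
All non-empty? True
Pairwise disjoint? False
Covers U? True

No, not a valid partition


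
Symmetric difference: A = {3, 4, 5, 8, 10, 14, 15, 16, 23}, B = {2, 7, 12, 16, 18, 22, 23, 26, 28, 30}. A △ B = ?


A △ B = (A \ B) ∪ (B \ A) = elements in exactly one of A or B
A \ B = {3, 4, 5, 8, 10, 14, 15}
B \ A = {2, 7, 12, 18, 22, 26, 28, 30}
A △ B = {2, 3, 4, 5, 7, 8, 10, 12, 14, 15, 18, 22, 26, 28, 30}

A △ B = {2, 3, 4, 5, 7, 8, 10, 12, 14, 15, 18, 22, 26, 28, 30}


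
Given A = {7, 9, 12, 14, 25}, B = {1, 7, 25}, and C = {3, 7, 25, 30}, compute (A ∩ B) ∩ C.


A ∩ B = {7, 25}
(A ∩ B) ∩ C = {7, 25}

A ∩ B ∩ C = {7, 25}


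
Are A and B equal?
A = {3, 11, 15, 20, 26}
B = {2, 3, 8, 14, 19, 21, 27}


Two sets are equal iff they have exactly the same elements.
A = {3, 11, 15, 20, 26}
B = {2, 3, 8, 14, 19, 21, 27}
Differences: {2, 8, 11, 14, 15, 19, 20, 21, 26, 27}
A ≠ B

No, A ≠ B


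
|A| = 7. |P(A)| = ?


Number of subsets = 2^n
= 2^7
= 128

|P(A)| = 128


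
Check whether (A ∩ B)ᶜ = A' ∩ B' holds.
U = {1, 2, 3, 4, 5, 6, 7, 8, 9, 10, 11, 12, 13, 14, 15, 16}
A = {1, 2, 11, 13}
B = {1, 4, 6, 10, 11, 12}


LHS: A ∩ B = {1, 11}
(A ∩ B)' = U \ (A ∩ B) = {2, 3, 4, 5, 6, 7, 8, 9, 10, 12, 13, 14, 15, 16}
A' = {3, 4, 5, 6, 7, 8, 9, 10, 12, 14, 15, 16}, B' = {2, 3, 5, 7, 8, 9, 13, 14, 15, 16}
Claimed RHS: A' ∩ B' = {3, 5, 7, 8, 9, 14, 15, 16}
Identity is INVALID: LHS = {2, 3, 4, 5, 6, 7, 8, 9, 10, 12, 13, 14, 15, 16} but the RHS claimed here equals {3, 5, 7, 8, 9, 14, 15, 16}. The correct form is (A ∩ B)' = A' ∪ B'.

Identity is invalid: (A ∩ B)' = {2, 3, 4, 5, 6, 7, 8, 9, 10, 12, 13, 14, 15, 16} but A' ∩ B' = {3, 5, 7, 8, 9, 14, 15, 16}. The correct De Morgan law is (A ∩ B)' = A' ∪ B'.


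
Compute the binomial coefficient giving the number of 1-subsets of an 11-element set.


C(n,k) = n! / (k!(n-k)!)
C(11,1) = 11! / (1!10!)
= 11

C(11,1) = 11


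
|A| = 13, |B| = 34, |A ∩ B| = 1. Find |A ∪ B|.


|A ∪ B| = |A| + |B| - |A ∩ B|
= 13 + 34 - 1
= 46

|A ∪ B| = 46


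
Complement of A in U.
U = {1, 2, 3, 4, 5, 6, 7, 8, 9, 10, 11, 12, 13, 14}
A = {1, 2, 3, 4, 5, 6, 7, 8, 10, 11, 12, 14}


Aᶜ = U \ A = elements in U but not in A
U = {1, 2, 3, 4, 5, 6, 7, 8, 9, 10, 11, 12, 13, 14}
A = {1, 2, 3, 4, 5, 6, 7, 8, 10, 11, 12, 14}
Aᶜ = {9, 13}

Aᶜ = {9, 13}


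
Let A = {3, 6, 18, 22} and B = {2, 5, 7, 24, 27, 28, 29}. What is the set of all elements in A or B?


A ∪ B = all elements in A or B (or both)
A = {3, 6, 18, 22}
B = {2, 5, 7, 24, 27, 28, 29}
A ∪ B = {2, 3, 5, 6, 7, 18, 22, 24, 27, 28, 29}

A ∪ B = {2, 3, 5, 6, 7, 18, 22, 24, 27, 28, 29}


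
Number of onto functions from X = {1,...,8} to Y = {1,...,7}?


n = |X| = 8, k = |Y| = 7. Surjections via inclusion-exclusion:
S(n,k) = Σ(-1)^i × C(k,i) × (k-i)^n, i=0 to k
i=0: (-1)^0×C(7,0)×7^8 = 5764801
i=1: (-1)^1×C(7,1)×6^8 = -11757312
i=2: (-1)^2×C(7,2)×5^8 = 8203125
i=3: (-1)^3×C(7,3)×4^8 = -2293760
i=4: (-1)^4×C(7,4)×3^8 = 229635
i=5: (-1)^5×C(7,5)×2^8 = -5376
i=6: (-1)^6×C(7,6)×1^8 = 7
i=7: (-1)^7×C(7,7)×0^8 = 0
Total = 141120

Number of surjections = 141120


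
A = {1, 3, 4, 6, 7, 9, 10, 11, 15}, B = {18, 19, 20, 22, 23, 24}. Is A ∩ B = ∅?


Disjoint means A ∩ B = ∅.
A ∩ B = ∅
A ∩ B = ∅, so A and B are disjoint.

Yes, A and B are disjoint


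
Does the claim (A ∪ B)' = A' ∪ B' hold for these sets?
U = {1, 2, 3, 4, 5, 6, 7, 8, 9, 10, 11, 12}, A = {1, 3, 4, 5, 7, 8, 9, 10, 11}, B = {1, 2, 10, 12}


LHS: A ∪ B = {1, 2, 3, 4, 5, 7, 8, 9, 10, 11, 12}
(A ∪ B)' = U \ (A ∪ B) = {6}
A' = {2, 6, 12}, B' = {3, 4, 5, 6, 7, 8, 9, 11}
Claimed RHS: A' ∪ B' = {2, 3, 4, 5, 6, 7, 8, 9, 11, 12}
Identity is INVALID: LHS = {6} but the RHS claimed here equals {2, 3, 4, 5, 6, 7, 8, 9, 11, 12}. The correct form is (A ∪ B)' = A' ∩ B'.

Identity is invalid: (A ∪ B)' = {6} but A' ∪ B' = {2, 3, 4, 5, 6, 7, 8, 9, 11, 12}. The correct De Morgan law is (A ∪ B)' = A' ∩ B'.


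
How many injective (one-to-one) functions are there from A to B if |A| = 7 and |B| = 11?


An injection sends each of |A| = 7 inputs to a distinct output in B.
# injections = |B|·(|B|-1)·…·(|B|-|A|+1) = 11! / (11 - 7)!
= 11 × 10 × 9 × 8 × 7 × 6 × 5
= 1663200

Number of injections = 1663200


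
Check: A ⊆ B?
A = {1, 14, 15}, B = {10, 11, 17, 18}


A ⊆ B means every element of A is in B.
Elements in A not in B: {1, 14, 15}
So A ⊄ B.

No, A ⊄ B


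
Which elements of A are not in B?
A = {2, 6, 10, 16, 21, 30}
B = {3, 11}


A \ B = elements in A but not in B
A = {2, 6, 10, 16, 21, 30}
B = {3, 11}
Remove from A any elements in B
A \ B = {2, 6, 10, 16, 21, 30}

A \ B = {2, 6, 10, 16, 21, 30}


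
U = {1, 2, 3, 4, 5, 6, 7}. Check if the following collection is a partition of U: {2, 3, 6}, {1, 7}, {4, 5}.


A partition requires: (1) non-empty parts, (2) pairwise disjoint, (3) union = U
Parts: {2, 3, 6}, {1, 7}, {4, 5}
Union of parts: {1, 2, 3, 4, 5, 6, 7}
U = {1, 2, 3, 4, 5, 6, 7}
All non-empty? True
Pairwise disjoint? True
Covers U? True

Yes, valid partition


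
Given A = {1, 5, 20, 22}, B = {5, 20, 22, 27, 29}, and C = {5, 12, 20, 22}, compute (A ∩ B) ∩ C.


A ∩ B = {5, 20, 22}
(A ∩ B) ∩ C = {5, 20, 22}

A ∩ B ∩ C = {5, 20, 22}


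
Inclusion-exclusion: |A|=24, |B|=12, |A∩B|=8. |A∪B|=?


|A ∪ B| = |A| + |B| - |A ∩ B|
= 24 + 12 - 8
= 28

|A ∪ B| = 28


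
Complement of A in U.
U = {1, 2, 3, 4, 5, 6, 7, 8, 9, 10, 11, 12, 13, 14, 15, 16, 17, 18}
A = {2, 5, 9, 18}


Aᶜ = U \ A = elements in U but not in A
U = {1, 2, 3, 4, 5, 6, 7, 8, 9, 10, 11, 12, 13, 14, 15, 16, 17, 18}
A = {2, 5, 9, 18}
Aᶜ = {1, 3, 4, 6, 7, 8, 10, 11, 12, 13, 14, 15, 16, 17}

Aᶜ = {1, 3, 4, 6, 7, 8, 10, 11, 12, 13, 14, 15, 16, 17}


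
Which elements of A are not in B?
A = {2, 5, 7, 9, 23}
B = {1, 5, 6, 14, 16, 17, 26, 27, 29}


A \ B = elements in A but not in B
A = {2, 5, 7, 9, 23}
B = {1, 5, 6, 14, 16, 17, 26, 27, 29}
Remove from A any elements in B
A \ B = {2, 7, 9, 23}

A \ B = {2, 7, 9, 23}


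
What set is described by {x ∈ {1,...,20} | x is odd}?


Checking each candidate:
Condition: odd numbers in {1,...,20}
Result = {1, 3, 5, 7, 9, 11, 13, 15, 17, 19}

{1, 3, 5, 7, 9, 11, 13, 15, 17, 19}
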